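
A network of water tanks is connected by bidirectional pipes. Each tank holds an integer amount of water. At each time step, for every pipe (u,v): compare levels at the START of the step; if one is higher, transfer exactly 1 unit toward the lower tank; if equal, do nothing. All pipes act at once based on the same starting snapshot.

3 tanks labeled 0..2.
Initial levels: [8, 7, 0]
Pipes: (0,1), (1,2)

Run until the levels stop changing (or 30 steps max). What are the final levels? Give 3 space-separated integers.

Answer: 5 5 5

Derivation:
Step 1: flows [0->1,1->2] -> levels [7 7 1]
Step 2: flows [0=1,1->2] -> levels [7 6 2]
Step 3: flows [0->1,1->2] -> levels [6 6 3]
Step 4: flows [0=1,1->2] -> levels [6 5 4]
Step 5: flows [0->1,1->2] -> levels [5 5 5]
Step 6: flows [0=1,1=2] -> levels [5 5 5]
  -> stable (no change)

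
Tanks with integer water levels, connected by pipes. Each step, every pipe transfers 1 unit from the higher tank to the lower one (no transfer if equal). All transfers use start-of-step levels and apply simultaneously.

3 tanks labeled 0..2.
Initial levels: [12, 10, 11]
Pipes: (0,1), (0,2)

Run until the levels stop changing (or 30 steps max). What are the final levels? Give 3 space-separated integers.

Step 1: flows [0->1,0->2] -> levels [10 11 12]
Step 2: flows [1->0,2->0] -> levels [12 10 11]
  -> period-2 cycle: step 2 state = step 0 state; never stabilizes
  -> state at step 30: (30-0) mod 2 = 0, same as step 0 -> [12 10 11]

Answer: 12 10 11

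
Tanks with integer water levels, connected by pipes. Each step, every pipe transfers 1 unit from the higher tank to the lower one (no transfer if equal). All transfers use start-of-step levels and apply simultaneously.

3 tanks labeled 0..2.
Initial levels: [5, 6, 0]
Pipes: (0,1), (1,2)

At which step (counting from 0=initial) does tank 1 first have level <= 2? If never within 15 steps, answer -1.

Step 1: flows [1->0,1->2] -> levels [6 4 1]
Step 2: flows [0->1,1->2] -> levels [5 4 2]
Step 3: flows [0->1,1->2] -> levels [4 4 3]
Step 4: flows [0=1,1->2] -> levels [4 3 4]
Step 5: flows [0->1,2->1] -> levels [3 5 3]
Step 6: flows [1->0,1->2] -> levels [4 3 4]
  -> period-2 cycle (repeats step 4); tank 1 never drops to <=2
Tank 1 never reaches <=2 within 15 steps

Answer: -1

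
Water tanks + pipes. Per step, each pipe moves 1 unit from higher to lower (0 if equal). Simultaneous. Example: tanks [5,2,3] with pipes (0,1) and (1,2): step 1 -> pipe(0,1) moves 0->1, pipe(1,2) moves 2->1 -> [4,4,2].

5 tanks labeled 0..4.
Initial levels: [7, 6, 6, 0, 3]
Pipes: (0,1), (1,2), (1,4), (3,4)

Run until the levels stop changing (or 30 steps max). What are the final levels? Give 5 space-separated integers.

Answer: 6 3 6 3 4

Derivation:
Step 1: flows [0->1,1=2,1->4,4->3] -> levels [6 6 6 1 3]
Step 2: flows [0=1,1=2,1->4,4->3] -> levels [6 5 6 2 3]
Step 3: flows [0->1,2->1,1->4,4->3] -> levels [5 6 5 3 3]
Step 4: flows [1->0,1->2,1->4,3=4] -> levels [6 3 6 3 4]
Step 5: flows [0->1,2->1,4->1,4->3] -> levels [5 6 5 4 2]
Step 6: flows [1->0,1->2,1->4,3->4] -> levels [6 3 6 3 4]
  -> period-2 cycle: step 6 state = step 4 state; never stabilizes
  -> state at step 30: (30-4) mod 2 = 0, same as step 4 -> [6 3 6 3 4]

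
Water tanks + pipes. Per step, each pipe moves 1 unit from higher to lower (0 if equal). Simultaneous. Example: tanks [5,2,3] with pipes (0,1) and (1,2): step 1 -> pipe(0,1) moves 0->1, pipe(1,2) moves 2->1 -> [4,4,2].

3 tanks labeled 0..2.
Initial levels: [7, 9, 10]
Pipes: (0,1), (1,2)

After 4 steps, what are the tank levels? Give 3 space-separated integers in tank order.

Step 1: flows [1->0,2->1] -> levels [8 9 9]
Step 2: flows [1->0,1=2] -> levels [9 8 9]
Step 3: flows [0->1,2->1] -> levels [8 10 8]
Step 4: flows [1->0,1->2] -> levels [9 8 9]

Answer: 9 8 9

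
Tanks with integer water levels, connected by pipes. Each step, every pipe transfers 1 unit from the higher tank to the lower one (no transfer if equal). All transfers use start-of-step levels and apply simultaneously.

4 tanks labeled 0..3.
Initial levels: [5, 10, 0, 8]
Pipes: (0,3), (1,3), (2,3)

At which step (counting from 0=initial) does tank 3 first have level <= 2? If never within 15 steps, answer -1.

Answer: -1

Derivation:
Step 1: flows [3->0,1->3,3->2] -> levels [6 9 1 7]
Step 2: flows [3->0,1->3,3->2] -> levels [7 8 2 6]
Step 3: flows [0->3,1->3,3->2] -> levels [6 7 3 7]
Step 4: flows [3->0,1=3,3->2] -> levels [7 7 4 5]
Step 5: flows [0->3,1->3,3->2] -> levels [6 6 5 6]
Step 6: flows [0=3,1=3,3->2] -> levels [6 6 6 5]
Step 7: flows [0->3,1->3,2->3] -> levels [5 5 5 8]
Step 8: flows [3->0,3->1,3->2] -> levels [6 6 6 5]
  -> period-2 cycle (repeats step 6); tank 3 never drops to <=2
Tank 3 never reaches <=2 within 15 steps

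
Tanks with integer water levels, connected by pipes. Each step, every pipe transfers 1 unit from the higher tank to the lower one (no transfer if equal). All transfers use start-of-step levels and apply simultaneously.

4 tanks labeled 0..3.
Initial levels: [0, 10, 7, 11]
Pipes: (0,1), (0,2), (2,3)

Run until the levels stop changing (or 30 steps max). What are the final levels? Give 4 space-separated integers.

Step 1: flows [1->0,2->0,3->2] -> levels [2 9 7 10]
Step 2: flows [1->0,2->0,3->2] -> levels [4 8 7 9]
Step 3: flows [1->0,2->0,3->2] -> levels [6 7 7 8]
Step 4: flows [1->0,2->0,3->2] -> levels [8 6 7 7]
Step 5: flows [0->1,0->2,2=3] -> levels [6 7 8 7]
Step 6: flows [1->0,2->0,2->3] -> levels [8 6 6 8]
Step 7: flows [0->1,0->2,3->2] -> levels [6 7 8 7]
  -> period-2 cycle: step 7 state = step 5 state; never stabilizes
  -> state at step 30: (30-5) mod 2 = 1, same as step 6 -> [8 6 6 8]

Answer: 8 6 6 8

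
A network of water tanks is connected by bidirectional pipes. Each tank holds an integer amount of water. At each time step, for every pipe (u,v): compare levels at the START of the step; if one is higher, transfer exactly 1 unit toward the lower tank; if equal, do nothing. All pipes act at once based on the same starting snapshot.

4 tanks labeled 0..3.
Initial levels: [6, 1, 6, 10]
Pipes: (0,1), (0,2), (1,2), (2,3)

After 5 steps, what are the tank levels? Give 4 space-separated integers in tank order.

Step 1: flows [0->1,0=2,2->1,3->2] -> levels [5 3 6 9]
Step 2: flows [0->1,2->0,2->1,3->2] -> levels [5 5 5 8]
Step 3: flows [0=1,0=2,1=2,3->2] -> levels [5 5 6 7]
Step 4: flows [0=1,2->0,2->1,3->2] -> levels [6 6 5 6]
Step 5: flows [0=1,0->2,1->2,3->2] -> levels [5 5 8 5]

Answer: 5 5 8 5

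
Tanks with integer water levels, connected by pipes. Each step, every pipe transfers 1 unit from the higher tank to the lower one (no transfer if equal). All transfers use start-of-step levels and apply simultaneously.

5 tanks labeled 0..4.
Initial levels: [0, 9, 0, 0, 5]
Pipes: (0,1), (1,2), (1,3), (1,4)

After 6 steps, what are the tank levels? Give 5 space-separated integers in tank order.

Answer: 2 5 2 2 3

Derivation:
Step 1: flows [1->0,1->2,1->3,1->4] -> levels [1 5 1 1 6]
Step 2: flows [1->0,1->2,1->3,4->1] -> levels [2 3 2 2 5]
Step 3: flows [1->0,1->2,1->3,4->1] -> levels [3 1 3 3 4]
Step 4: flows [0->1,2->1,3->1,4->1] -> levels [2 5 2 2 3]
Step 5: flows [1->0,1->2,1->3,1->4] -> levels [3 1 3 3 4]
  -> period-2 cycle: step 5 state = step 3 state
  -> state at step 6: (6-3) mod 2 = 1, same as step 4 -> [2 5 2 2 3]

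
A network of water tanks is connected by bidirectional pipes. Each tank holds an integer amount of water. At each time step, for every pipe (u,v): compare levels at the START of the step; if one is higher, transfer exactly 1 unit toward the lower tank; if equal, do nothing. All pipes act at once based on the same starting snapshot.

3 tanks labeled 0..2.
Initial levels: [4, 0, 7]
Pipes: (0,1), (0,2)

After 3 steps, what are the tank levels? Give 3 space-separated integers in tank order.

Step 1: flows [0->1,2->0] -> levels [4 1 6]
Step 2: flows [0->1,2->0] -> levels [4 2 5]
Step 3: flows [0->1,2->0] -> levels [4 3 4]

Answer: 4 3 4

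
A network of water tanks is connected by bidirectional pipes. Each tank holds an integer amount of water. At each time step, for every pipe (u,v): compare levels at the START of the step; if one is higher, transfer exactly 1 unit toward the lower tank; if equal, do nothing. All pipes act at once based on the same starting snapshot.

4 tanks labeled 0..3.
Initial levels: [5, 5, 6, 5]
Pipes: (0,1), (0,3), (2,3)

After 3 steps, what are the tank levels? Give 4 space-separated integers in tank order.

Step 1: flows [0=1,0=3,2->3] -> levels [5 5 5 6]
Step 2: flows [0=1,3->0,3->2] -> levels [6 5 6 4]
Step 3: flows [0->1,0->3,2->3] -> levels [4 6 5 6]

Answer: 4 6 5 6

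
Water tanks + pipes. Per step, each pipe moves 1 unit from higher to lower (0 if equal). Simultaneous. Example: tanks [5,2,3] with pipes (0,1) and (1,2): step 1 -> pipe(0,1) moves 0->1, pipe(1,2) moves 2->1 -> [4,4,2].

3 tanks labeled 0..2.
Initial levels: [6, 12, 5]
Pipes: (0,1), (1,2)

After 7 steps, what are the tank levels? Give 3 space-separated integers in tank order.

Answer: 8 7 8

Derivation:
Step 1: flows [1->0,1->2] -> levels [7 10 6]
Step 2: flows [1->0,1->2] -> levels [8 8 7]
Step 3: flows [0=1,1->2] -> levels [8 7 8]
Step 4: flows [0->1,2->1] -> levels [7 9 7]
Step 5: flows [1->0,1->2] -> levels [8 7 8]
  -> period-2 cycle: step 5 state = step 3 state
  -> state at step 7: (7-3) mod 2 = 0, same as step 3 -> [8 7 8]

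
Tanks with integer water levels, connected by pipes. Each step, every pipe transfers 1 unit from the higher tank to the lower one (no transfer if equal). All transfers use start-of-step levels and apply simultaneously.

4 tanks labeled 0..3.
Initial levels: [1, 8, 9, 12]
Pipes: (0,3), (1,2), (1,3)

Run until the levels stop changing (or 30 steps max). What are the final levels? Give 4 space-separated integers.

Answer: 7 7 8 8

Derivation:
Step 1: flows [3->0,2->1,3->1] -> levels [2 10 8 10]
Step 2: flows [3->0,1->2,1=3] -> levels [3 9 9 9]
Step 3: flows [3->0,1=2,1=3] -> levels [4 9 9 8]
Step 4: flows [3->0,1=2,1->3] -> levels [5 8 9 8]
Step 5: flows [3->0,2->1,1=3] -> levels [6 9 8 7]
Step 6: flows [3->0,1->2,1->3] -> levels [7 7 9 7]
Step 7: flows [0=3,2->1,1=3] -> levels [7 8 8 7]
Step 8: flows [0=3,1=2,1->3] -> levels [7 7 8 8]
Step 9: flows [3->0,2->1,3->1] -> levels [8 9 7 6]
Step 10: flows [0->3,1->2,1->3] -> levels [7 7 8 8]
  -> period-2 cycle: step 10 state = step 8 state; never stabilizes
  -> state at step 30: (30-8) mod 2 = 0, same as step 8 -> [7 7 8 8]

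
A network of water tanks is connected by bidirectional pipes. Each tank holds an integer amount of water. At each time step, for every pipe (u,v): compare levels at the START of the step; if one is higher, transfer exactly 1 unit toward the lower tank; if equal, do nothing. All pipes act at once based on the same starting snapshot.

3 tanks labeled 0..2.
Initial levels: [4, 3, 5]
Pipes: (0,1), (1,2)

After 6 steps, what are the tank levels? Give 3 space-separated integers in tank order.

Step 1: flows [0->1,2->1] -> levels [3 5 4]
Step 2: flows [1->0,1->2] -> levels [4 3 5]
  -> period-2 cycle: step 2 state = step 0 state
  -> state at step 6: (6-0) mod 2 = 0, same as step 0 -> [4 3 5]

Answer: 4 3 5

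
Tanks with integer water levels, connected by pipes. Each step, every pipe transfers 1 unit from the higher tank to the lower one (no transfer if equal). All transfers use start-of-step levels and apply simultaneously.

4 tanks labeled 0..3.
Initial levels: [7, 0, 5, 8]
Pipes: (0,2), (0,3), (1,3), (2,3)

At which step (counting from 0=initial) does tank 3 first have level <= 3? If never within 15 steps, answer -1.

Step 1: flows [0->2,3->0,3->1,3->2] -> levels [7 1 7 5]
Step 2: flows [0=2,0->3,3->1,2->3] -> levels [6 2 6 6]
Step 3: flows [0=2,0=3,3->1,2=3] -> levels [6 3 6 5]
Step 4: flows [0=2,0->3,3->1,2->3] -> levels [5 4 5 6]
Step 5: flows [0=2,3->0,3->1,3->2] -> levels [6 5 6 3]
Tank 3 first reaches <=3 at step 5

Answer: 5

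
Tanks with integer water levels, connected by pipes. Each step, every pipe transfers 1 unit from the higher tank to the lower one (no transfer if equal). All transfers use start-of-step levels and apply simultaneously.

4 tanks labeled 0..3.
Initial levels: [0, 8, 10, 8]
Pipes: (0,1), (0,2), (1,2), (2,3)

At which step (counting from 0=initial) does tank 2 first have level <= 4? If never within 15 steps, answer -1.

Step 1: flows [1->0,2->0,2->1,2->3] -> levels [2 8 7 9]
Step 2: flows [1->0,2->0,1->2,3->2] -> levels [4 6 8 8]
Step 3: flows [1->0,2->0,2->1,2=3] -> levels [6 6 6 8]
Step 4: flows [0=1,0=2,1=2,3->2] -> levels [6 6 7 7]
Step 5: flows [0=1,2->0,2->1,2=3] -> levels [7 7 5 7]
Step 6: flows [0=1,0->2,1->2,3->2] -> levels [6 6 8 6]
Step 7: flows [0=1,2->0,2->1,2->3] -> levels [7 7 5 7]
  -> period-2 cycle (repeats step 5); tank 2 never drops to <=4
Tank 2 never reaches <=4 within 15 steps

Answer: -1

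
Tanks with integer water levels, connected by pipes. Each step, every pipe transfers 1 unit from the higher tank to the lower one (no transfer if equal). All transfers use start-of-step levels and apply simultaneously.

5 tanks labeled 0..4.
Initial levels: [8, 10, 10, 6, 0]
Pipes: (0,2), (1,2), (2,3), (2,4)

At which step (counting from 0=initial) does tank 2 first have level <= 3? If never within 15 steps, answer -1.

Answer: -1

Derivation:
Step 1: flows [2->0,1=2,2->3,2->4] -> levels [9 10 7 7 1]
Step 2: flows [0->2,1->2,2=3,2->4] -> levels [8 9 8 7 2]
Step 3: flows [0=2,1->2,2->3,2->4] -> levels [8 8 7 8 3]
Step 4: flows [0->2,1->2,3->2,2->4] -> levels [7 7 9 7 4]
Step 5: flows [2->0,2->1,2->3,2->4] -> levels [8 8 5 8 5]
Step 6: flows [0->2,1->2,3->2,2=4] -> levels [7 7 8 7 5]
Step 7: flows [2->0,2->1,2->3,2->4] -> levels [8 8 4 8 6]
Step 8: flows [0->2,1->2,3->2,4->2] -> levels [7 7 8 7 5]
  -> period-2 cycle (repeats step 6); tank 2 never drops to <=3
Tank 2 never reaches <=3 within 15 steps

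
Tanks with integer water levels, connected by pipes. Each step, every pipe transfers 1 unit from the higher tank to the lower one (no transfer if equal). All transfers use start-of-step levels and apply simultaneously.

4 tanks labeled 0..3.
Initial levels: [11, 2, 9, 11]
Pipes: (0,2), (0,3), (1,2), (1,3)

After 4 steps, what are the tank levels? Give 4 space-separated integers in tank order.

Answer: 7 8 9 9

Derivation:
Step 1: flows [0->2,0=3,2->1,3->1] -> levels [10 4 9 10]
Step 2: flows [0->2,0=3,2->1,3->1] -> levels [9 6 9 9]
Step 3: flows [0=2,0=3,2->1,3->1] -> levels [9 8 8 8]
Step 4: flows [0->2,0->3,1=2,1=3] -> levels [7 8 9 9]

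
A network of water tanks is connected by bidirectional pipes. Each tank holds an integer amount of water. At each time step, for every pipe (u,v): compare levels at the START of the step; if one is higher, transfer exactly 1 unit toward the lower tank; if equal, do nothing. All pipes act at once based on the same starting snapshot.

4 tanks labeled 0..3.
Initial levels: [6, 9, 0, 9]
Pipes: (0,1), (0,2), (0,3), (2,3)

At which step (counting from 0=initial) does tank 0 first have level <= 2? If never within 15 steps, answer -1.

Answer: -1

Derivation:
Step 1: flows [1->0,0->2,3->0,3->2] -> levels [7 8 2 7]
Step 2: flows [1->0,0->2,0=3,3->2] -> levels [7 7 4 6]
Step 3: flows [0=1,0->2,0->3,3->2] -> levels [5 7 6 6]
Step 4: flows [1->0,2->0,3->0,2=3] -> levels [8 6 5 5]
Step 5: flows [0->1,0->2,0->3,2=3] -> levels [5 7 6 6]
  -> period-2 cycle (repeats step 3); tank 0 never drops to <=2
Tank 0 never reaches <=2 within 15 steps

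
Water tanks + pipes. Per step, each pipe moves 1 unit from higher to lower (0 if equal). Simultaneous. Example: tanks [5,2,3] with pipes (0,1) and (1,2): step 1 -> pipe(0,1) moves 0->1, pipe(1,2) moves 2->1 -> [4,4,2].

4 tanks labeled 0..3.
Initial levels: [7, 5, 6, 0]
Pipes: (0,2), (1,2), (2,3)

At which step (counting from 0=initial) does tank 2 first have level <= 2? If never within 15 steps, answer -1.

Step 1: flows [0->2,2->1,2->3] -> levels [6 6 5 1]
Step 2: flows [0->2,1->2,2->3] -> levels [5 5 6 2]
Step 3: flows [2->0,2->1,2->3] -> levels [6 6 3 3]
Step 4: flows [0->2,1->2,2=3] -> levels [5 5 5 3]
Step 5: flows [0=2,1=2,2->3] -> levels [5 5 4 4]
Step 6: flows [0->2,1->2,2=3] -> levels [4 4 6 4]
Step 7: flows [2->0,2->1,2->3] -> levels [5 5 3 5]
Step 8: flows [0->2,1->2,3->2] -> levels [4 4 6 4]
  -> period-2 cycle (repeats step 6); tank 2 never drops to <=2
Tank 2 never reaches <=2 within 15 steps

Answer: -1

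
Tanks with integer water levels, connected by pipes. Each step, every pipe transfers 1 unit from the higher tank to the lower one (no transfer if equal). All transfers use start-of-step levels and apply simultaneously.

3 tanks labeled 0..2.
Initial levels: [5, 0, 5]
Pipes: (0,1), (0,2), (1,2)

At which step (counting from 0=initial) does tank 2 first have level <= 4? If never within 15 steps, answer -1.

Step 1: flows [0->1,0=2,2->1] -> levels [4 2 4]
Tank 2 first reaches <=4 at step 1

Answer: 1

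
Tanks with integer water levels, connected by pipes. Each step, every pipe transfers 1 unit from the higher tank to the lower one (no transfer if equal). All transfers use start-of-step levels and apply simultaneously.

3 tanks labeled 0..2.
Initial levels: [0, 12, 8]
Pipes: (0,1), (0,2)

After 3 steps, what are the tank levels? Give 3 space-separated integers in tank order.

Step 1: flows [1->0,2->0] -> levels [2 11 7]
Step 2: flows [1->0,2->0] -> levels [4 10 6]
Step 3: flows [1->0,2->0] -> levels [6 9 5]

Answer: 6 9 5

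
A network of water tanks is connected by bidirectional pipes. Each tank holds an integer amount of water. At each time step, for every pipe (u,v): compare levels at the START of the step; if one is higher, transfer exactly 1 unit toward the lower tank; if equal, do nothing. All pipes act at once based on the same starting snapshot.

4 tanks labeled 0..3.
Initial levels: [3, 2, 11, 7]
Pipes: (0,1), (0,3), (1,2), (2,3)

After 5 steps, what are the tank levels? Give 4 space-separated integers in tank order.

Answer: 5 7 4 7

Derivation:
Step 1: flows [0->1,3->0,2->1,2->3] -> levels [3 4 9 7]
Step 2: flows [1->0,3->0,2->1,2->3] -> levels [5 4 7 7]
Step 3: flows [0->1,3->0,2->1,2=3] -> levels [5 6 6 6]
Step 4: flows [1->0,3->0,1=2,2=3] -> levels [7 5 6 5]
Step 5: flows [0->1,0->3,2->1,2->3] -> levels [5 7 4 7]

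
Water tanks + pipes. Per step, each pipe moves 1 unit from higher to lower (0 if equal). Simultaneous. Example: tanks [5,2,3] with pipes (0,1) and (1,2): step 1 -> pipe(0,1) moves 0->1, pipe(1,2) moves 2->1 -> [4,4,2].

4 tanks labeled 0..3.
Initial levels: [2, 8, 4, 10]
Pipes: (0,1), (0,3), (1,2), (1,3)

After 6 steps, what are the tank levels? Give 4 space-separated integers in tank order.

Step 1: flows [1->0,3->0,1->2,3->1] -> levels [4 7 5 8]
Step 2: flows [1->0,3->0,1->2,3->1] -> levels [6 6 6 6]
Step 3: flows [0=1,0=3,1=2,1=3] -> levels [6 6 6 6]
  -> stable; steps 4..6 unchanged -> [6 6 6 6]

Answer: 6 6 6 6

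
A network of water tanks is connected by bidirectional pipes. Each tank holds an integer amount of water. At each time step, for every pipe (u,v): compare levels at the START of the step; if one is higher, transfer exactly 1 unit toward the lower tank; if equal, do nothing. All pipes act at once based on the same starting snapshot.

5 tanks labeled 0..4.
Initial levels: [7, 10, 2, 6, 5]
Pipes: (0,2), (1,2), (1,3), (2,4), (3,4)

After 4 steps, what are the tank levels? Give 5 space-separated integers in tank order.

Answer: 5 5 7 8 5

Derivation:
Step 1: flows [0->2,1->2,1->3,4->2,3->4] -> levels [6 8 5 6 5]
Step 2: flows [0->2,1->2,1->3,2=4,3->4] -> levels [5 6 7 6 6]
Step 3: flows [2->0,2->1,1=3,2->4,3=4] -> levels [6 7 4 6 7]
Step 4: flows [0->2,1->2,1->3,4->2,4->3] -> levels [5 5 7 8 5]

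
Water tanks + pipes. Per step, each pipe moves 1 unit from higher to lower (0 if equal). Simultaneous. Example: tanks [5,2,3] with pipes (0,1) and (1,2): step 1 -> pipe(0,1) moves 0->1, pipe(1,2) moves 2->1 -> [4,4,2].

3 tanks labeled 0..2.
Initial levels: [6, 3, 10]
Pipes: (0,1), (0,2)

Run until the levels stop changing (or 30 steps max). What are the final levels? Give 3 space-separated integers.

Answer: 7 6 6

Derivation:
Step 1: flows [0->1,2->0] -> levels [6 4 9]
Step 2: flows [0->1,2->0] -> levels [6 5 8]
Step 3: flows [0->1,2->0] -> levels [6 6 7]
Step 4: flows [0=1,2->0] -> levels [7 6 6]
Step 5: flows [0->1,0->2] -> levels [5 7 7]
Step 6: flows [1->0,2->0] -> levels [7 6 6]
  -> period-2 cycle: step 6 state = step 4 state; never stabilizes
  -> state at step 30: (30-4) mod 2 = 0, same as step 4 -> [7 6 6]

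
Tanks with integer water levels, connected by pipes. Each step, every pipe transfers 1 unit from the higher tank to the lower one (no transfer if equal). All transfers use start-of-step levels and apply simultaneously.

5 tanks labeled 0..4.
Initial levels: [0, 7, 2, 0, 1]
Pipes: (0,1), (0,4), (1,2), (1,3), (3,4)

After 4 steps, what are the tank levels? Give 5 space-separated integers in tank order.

Step 1: flows [1->0,4->0,1->2,1->3,4->3] -> levels [2 4 3 2 -1]
Step 2: flows [1->0,0->4,1->2,1->3,3->4] -> levels [2 1 4 2 1]
Step 3: flows [0->1,0->4,2->1,3->1,3->4] -> levels [0 4 3 0 3]
Step 4: flows [1->0,4->0,1->2,1->3,4->3] -> levels [2 1 4 2 1]

Answer: 2 1 4 2 1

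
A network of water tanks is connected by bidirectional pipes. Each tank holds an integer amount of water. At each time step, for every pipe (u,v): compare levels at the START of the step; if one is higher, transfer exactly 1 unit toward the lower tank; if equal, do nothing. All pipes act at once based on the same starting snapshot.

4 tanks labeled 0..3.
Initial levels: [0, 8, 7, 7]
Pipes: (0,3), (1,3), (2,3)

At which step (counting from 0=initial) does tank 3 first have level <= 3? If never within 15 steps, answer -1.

Answer: -1

Derivation:
Step 1: flows [3->0,1->3,2=3] -> levels [1 7 7 7]
Step 2: flows [3->0,1=3,2=3] -> levels [2 7 7 6]
Step 3: flows [3->0,1->3,2->3] -> levels [3 6 6 7]
Step 4: flows [3->0,3->1,3->2] -> levels [4 7 7 4]
Step 5: flows [0=3,1->3,2->3] -> levels [4 6 6 6]
Step 6: flows [3->0,1=3,2=3] -> levels [5 6 6 5]
Step 7: flows [0=3,1->3,2->3] -> levels [5 5 5 7]
Step 8: flows [3->0,3->1,3->2] -> levels [6 6 6 4]
Step 9: flows [0->3,1->3,2->3] -> levels [5 5 5 7]
  -> period-2 cycle (repeats step 7); tank 3 never drops to <=3
Tank 3 never reaches <=3 within 15 steps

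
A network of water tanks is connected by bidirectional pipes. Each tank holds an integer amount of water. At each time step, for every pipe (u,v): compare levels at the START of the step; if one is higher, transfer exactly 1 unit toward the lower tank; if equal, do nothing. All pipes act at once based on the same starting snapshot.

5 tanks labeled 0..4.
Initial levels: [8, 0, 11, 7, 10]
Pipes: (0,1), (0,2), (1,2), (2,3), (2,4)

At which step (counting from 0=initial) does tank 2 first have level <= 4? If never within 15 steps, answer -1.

Answer: 6

Derivation:
Step 1: flows [0->1,2->0,2->1,2->3,2->4] -> levels [8 2 7 8 11]
Step 2: flows [0->1,0->2,2->1,3->2,4->2] -> levels [6 4 9 7 10]
Step 3: flows [0->1,2->0,2->1,2->3,4->2] -> levels [6 6 7 8 9]
Step 4: flows [0=1,2->0,2->1,3->2,4->2] -> levels [7 7 7 7 8]
Step 5: flows [0=1,0=2,1=2,2=3,4->2] -> levels [7 7 8 7 7]
Step 6: flows [0=1,2->0,2->1,2->3,2->4] -> levels [8 8 4 8 8]
Tank 2 first reaches <=4 at step 6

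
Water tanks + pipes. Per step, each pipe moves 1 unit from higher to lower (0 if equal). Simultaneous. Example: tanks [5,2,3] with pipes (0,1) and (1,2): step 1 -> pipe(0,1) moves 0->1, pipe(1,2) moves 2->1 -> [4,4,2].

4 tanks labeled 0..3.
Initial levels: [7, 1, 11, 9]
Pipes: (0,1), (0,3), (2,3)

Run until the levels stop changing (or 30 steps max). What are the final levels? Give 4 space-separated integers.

Answer: 6 7 7 8

Derivation:
Step 1: flows [0->1,3->0,2->3] -> levels [7 2 10 9]
Step 2: flows [0->1,3->0,2->3] -> levels [7 3 9 9]
Step 3: flows [0->1,3->0,2=3] -> levels [7 4 9 8]
Step 4: flows [0->1,3->0,2->3] -> levels [7 5 8 8]
Step 5: flows [0->1,3->0,2=3] -> levels [7 6 8 7]
Step 6: flows [0->1,0=3,2->3] -> levels [6 7 7 8]
Step 7: flows [1->0,3->0,3->2] -> levels [8 6 8 6]
Step 8: flows [0->1,0->3,2->3] -> levels [6 7 7 8]
  -> period-2 cycle: step 8 state = step 6 state; never stabilizes
  -> state at step 30: (30-6) mod 2 = 0, same as step 6 -> [6 7 7 8]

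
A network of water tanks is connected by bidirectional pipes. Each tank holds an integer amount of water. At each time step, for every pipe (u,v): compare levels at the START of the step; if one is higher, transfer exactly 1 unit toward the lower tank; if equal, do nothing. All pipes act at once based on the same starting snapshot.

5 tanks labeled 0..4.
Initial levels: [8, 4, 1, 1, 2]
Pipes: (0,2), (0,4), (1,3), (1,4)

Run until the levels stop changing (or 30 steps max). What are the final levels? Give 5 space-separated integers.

Step 1: flows [0->2,0->4,1->3,1->4] -> levels [6 2 2 2 4]
Step 2: flows [0->2,0->4,1=3,4->1] -> levels [4 3 3 2 4]
Step 3: flows [0->2,0=4,1->3,4->1] -> levels [3 3 4 3 3]
Step 4: flows [2->0,0=4,1=3,1=4] -> levels [4 3 3 3 3]
Step 5: flows [0->2,0->4,1=3,1=4] -> levels [2 3 4 3 4]
Step 6: flows [2->0,4->0,1=3,4->1] -> levels [4 4 3 3 2]
Step 7: flows [0->2,0->4,1->3,1->4] -> levels [2 2 4 4 4]
Step 8: flows [2->0,4->0,3->1,4->1] -> levels [4 4 3 3 2]
  -> period-2 cycle: step 8 state = step 6 state; never stabilizes
  -> state at step 30: (30-6) mod 2 = 0, same as step 6 -> [4 4 3 3 2]

Answer: 4 4 3 3 2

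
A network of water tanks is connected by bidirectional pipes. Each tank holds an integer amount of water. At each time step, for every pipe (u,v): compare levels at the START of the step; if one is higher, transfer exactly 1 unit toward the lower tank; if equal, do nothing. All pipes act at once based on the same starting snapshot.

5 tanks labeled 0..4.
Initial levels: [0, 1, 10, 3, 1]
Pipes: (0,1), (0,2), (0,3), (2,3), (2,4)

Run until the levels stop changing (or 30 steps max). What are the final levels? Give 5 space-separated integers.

Answer: 1 3 5 3 3

Derivation:
Step 1: flows [1->0,2->0,3->0,2->3,2->4] -> levels [3 0 7 3 2]
Step 2: flows [0->1,2->0,0=3,2->3,2->4] -> levels [3 1 4 4 3]
Step 3: flows [0->1,2->0,3->0,2=3,2->4] -> levels [4 2 2 3 4]
Step 4: flows [0->1,0->2,0->3,3->2,4->2] -> levels [1 3 5 3 3]
Step 5: flows [1->0,2->0,3->0,2->3,2->4] -> levels [4 2 2 3 4]
  -> period-2 cycle: step 5 state = step 3 state; never stabilizes
  -> state at step 30: (30-3) mod 2 = 1, same as step 4 -> [1 3 5 3 3]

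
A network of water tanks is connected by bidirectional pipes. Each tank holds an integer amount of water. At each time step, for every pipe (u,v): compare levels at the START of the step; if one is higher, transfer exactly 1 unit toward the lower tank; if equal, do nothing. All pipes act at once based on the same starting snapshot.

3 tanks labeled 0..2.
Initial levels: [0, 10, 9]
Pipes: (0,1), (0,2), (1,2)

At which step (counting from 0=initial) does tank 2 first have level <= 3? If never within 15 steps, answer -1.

Step 1: flows [1->0,2->0,1->2] -> levels [2 8 9]
Step 2: flows [1->0,2->0,2->1] -> levels [4 8 7]
Step 3: flows [1->0,2->0,1->2] -> levels [6 6 7]
Step 4: flows [0=1,2->0,2->1] -> levels [7 7 5]
Step 5: flows [0=1,0->2,1->2] -> levels [6 6 7]
  -> period-2 cycle (repeats step 3); tank 2 never drops to <=3
Tank 2 never reaches <=3 within 15 steps

Answer: -1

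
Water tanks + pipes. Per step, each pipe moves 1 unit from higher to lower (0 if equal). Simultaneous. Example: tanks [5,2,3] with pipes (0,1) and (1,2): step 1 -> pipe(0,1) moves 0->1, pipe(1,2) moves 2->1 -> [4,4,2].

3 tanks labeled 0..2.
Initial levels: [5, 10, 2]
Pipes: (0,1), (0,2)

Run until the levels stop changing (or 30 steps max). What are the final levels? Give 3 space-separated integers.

Answer: 7 5 5

Derivation:
Step 1: flows [1->0,0->2] -> levels [5 9 3]
Step 2: flows [1->0,0->2] -> levels [5 8 4]
Step 3: flows [1->0,0->2] -> levels [5 7 5]
Step 4: flows [1->0,0=2] -> levels [6 6 5]
Step 5: flows [0=1,0->2] -> levels [5 6 6]
Step 6: flows [1->0,2->0] -> levels [7 5 5]
Step 7: flows [0->1,0->2] -> levels [5 6 6]
  -> period-2 cycle: step 7 state = step 5 state; never stabilizes
  -> state at step 30: (30-5) mod 2 = 1, same as step 6 -> [7 5 5]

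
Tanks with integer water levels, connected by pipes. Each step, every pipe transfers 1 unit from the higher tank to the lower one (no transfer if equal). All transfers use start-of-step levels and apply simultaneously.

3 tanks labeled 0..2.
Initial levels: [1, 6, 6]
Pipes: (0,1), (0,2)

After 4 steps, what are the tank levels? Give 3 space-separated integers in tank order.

Answer: 5 4 4

Derivation:
Step 1: flows [1->0,2->0] -> levels [3 5 5]
Step 2: flows [1->0,2->0] -> levels [5 4 4]
Step 3: flows [0->1,0->2] -> levels [3 5 5]
  -> period-2 cycle: step 3 state = step 1 state
  -> state at step 4: (4-1) mod 2 = 1, same as step 2 -> [5 4 4]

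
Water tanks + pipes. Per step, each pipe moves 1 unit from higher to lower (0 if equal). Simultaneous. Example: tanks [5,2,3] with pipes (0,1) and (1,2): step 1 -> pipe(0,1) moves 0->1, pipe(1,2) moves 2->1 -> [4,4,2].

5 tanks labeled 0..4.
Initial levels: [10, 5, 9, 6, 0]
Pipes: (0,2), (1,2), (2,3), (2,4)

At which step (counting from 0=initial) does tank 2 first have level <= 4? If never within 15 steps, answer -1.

Step 1: flows [0->2,2->1,2->3,2->4] -> levels [9 6 7 7 1]
Step 2: flows [0->2,2->1,2=3,2->4] -> levels [8 7 6 7 2]
Step 3: flows [0->2,1->2,3->2,2->4] -> levels [7 6 8 6 3]
Step 4: flows [2->0,2->1,2->3,2->4] -> levels [8 7 4 7 4]
Tank 2 first reaches <=4 at step 4

Answer: 4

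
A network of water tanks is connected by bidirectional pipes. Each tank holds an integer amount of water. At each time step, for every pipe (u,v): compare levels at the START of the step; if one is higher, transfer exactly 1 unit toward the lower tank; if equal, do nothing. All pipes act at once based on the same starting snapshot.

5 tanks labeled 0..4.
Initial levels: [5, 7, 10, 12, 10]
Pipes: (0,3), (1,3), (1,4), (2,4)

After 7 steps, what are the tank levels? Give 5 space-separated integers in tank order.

Step 1: flows [3->0,3->1,4->1,2=4] -> levels [6 9 10 10 9]
Step 2: flows [3->0,3->1,1=4,2->4] -> levels [7 10 9 8 10]
Step 3: flows [3->0,1->3,1=4,4->2] -> levels [8 9 10 8 9]
Step 4: flows [0=3,1->3,1=4,2->4] -> levels [8 8 9 9 10]
Step 5: flows [3->0,3->1,4->1,4->2] -> levels [9 10 10 7 8]
Step 6: flows [0->3,1->3,1->4,2->4] -> levels [8 8 9 9 10]
  -> period-2 cycle: step 6 state = step 4 state
  -> state at step 7: (7-4) mod 2 = 1, same as step 5 -> [9 10 10 7 8]

Answer: 9 10 10 7 8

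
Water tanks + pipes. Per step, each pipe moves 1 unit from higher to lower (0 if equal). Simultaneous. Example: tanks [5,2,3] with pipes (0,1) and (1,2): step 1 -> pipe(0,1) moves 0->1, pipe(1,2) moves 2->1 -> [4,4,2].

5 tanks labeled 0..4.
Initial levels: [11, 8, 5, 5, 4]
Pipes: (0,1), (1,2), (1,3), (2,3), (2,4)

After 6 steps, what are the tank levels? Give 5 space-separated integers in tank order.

Step 1: flows [0->1,1->2,1->3,2=3,2->4] -> levels [10 7 5 6 5]
Step 2: flows [0->1,1->2,1->3,3->2,2=4] -> levels [9 6 7 6 5]
Step 3: flows [0->1,2->1,1=3,2->3,2->4] -> levels [8 8 4 7 6]
Step 4: flows [0=1,1->2,1->3,3->2,4->2] -> levels [8 6 7 7 5]
Step 5: flows [0->1,2->1,3->1,2=3,2->4] -> levels [7 9 5 6 6]
Step 6: flows [1->0,1->2,1->3,3->2,4->2] -> levels [8 6 8 6 5]

Answer: 8 6 8 6 5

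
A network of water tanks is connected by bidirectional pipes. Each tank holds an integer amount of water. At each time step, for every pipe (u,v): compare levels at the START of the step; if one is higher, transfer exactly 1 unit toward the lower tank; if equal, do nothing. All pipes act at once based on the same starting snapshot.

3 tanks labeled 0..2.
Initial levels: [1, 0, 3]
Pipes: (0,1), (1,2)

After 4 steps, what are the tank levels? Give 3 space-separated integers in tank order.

Answer: 2 0 2

Derivation:
Step 1: flows [0->1,2->1] -> levels [0 2 2]
Step 2: flows [1->0,1=2] -> levels [1 1 2]
Step 3: flows [0=1,2->1] -> levels [1 2 1]
Step 4: flows [1->0,1->2] -> levels [2 0 2]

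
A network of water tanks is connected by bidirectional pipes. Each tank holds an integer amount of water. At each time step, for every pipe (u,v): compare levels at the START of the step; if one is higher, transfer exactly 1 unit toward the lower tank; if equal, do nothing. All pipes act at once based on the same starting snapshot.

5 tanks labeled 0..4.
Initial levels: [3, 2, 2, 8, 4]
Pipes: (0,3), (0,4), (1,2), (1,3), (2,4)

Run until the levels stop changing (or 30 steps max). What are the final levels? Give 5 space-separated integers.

Step 1: flows [3->0,4->0,1=2,3->1,4->2] -> levels [5 3 3 6 2]
Step 2: flows [3->0,0->4,1=2,3->1,2->4] -> levels [5 4 2 4 4]
Step 3: flows [0->3,0->4,1->2,1=3,4->2] -> levels [3 3 4 5 4]
Step 4: flows [3->0,4->0,2->1,3->1,2=4] -> levels [5 5 3 3 3]
Step 5: flows [0->3,0->4,1->2,1->3,2=4] -> levels [3 3 4 5 4]
  -> period-2 cycle: step 5 state = step 3 state; never stabilizes
  -> state at step 30: (30-3) mod 2 = 1, same as step 4 -> [5 5 3 3 3]

Answer: 5 5 3 3 3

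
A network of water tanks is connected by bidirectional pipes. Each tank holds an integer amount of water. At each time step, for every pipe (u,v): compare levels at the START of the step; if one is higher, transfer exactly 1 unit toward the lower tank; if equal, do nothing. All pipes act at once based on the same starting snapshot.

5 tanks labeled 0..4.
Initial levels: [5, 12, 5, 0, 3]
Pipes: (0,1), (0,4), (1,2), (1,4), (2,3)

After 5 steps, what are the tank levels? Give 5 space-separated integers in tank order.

Step 1: flows [1->0,0->4,1->2,1->4,2->3] -> levels [5 9 5 1 5]
Step 2: flows [1->0,0=4,1->2,1->4,2->3] -> levels [6 6 5 2 6]
Step 3: flows [0=1,0=4,1->2,1=4,2->3] -> levels [6 5 5 3 6]
Step 4: flows [0->1,0=4,1=2,4->1,2->3] -> levels [5 7 4 4 5]
Step 5: flows [1->0,0=4,1->2,1->4,2=3] -> levels [6 4 5 4 6]

Answer: 6 4 5 4 6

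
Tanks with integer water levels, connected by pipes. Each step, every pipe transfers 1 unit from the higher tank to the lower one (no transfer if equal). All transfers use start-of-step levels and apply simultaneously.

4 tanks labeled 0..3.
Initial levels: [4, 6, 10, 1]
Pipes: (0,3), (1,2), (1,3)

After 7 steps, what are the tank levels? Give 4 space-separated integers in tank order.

Answer: 5 4 6 6

Derivation:
Step 1: flows [0->3,2->1,1->3] -> levels [3 6 9 3]
Step 2: flows [0=3,2->1,1->3] -> levels [3 6 8 4]
Step 3: flows [3->0,2->1,1->3] -> levels [4 6 7 4]
Step 4: flows [0=3,2->1,1->3] -> levels [4 6 6 5]
Step 5: flows [3->0,1=2,1->3] -> levels [5 5 6 5]
Step 6: flows [0=3,2->1,1=3] -> levels [5 6 5 5]
Step 7: flows [0=3,1->2,1->3] -> levels [5 4 6 6]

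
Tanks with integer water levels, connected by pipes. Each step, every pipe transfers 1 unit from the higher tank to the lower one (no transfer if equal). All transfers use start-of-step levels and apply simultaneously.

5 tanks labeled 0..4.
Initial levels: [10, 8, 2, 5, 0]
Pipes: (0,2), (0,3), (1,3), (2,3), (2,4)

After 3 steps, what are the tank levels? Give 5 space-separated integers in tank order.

Answer: 6 7 5 4 3

Derivation:
Step 1: flows [0->2,0->3,1->3,3->2,2->4] -> levels [8 7 3 6 1]
Step 2: flows [0->2,0->3,1->3,3->2,2->4] -> levels [6 6 4 7 2]
Step 3: flows [0->2,3->0,3->1,3->2,2->4] -> levels [6 7 5 4 3]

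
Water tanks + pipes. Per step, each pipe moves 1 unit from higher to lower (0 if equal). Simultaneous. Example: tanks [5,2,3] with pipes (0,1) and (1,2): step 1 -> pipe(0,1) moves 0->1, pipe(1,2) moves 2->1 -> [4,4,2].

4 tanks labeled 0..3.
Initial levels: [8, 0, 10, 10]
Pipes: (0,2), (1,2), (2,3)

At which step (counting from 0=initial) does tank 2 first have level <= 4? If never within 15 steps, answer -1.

Step 1: flows [2->0,2->1,2=3] -> levels [9 1 8 10]
Step 2: flows [0->2,2->1,3->2] -> levels [8 2 9 9]
Step 3: flows [2->0,2->1,2=3] -> levels [9 3 7 9]
Step 4: flows [0->2,2->1,3->2] -> levels [8 4 8 8]
Step 5: flows [0=2,2->1,2=3] -> levels [8 5 7 8]
Step 6: flows [0->2,2->1,3->2] -> levels [7 6 8 7]
Step 7: flows [2->0,2->1,2->3] -> levels [8 7 5 8]
Step 8: flows [0->2,1->2,3->2] -> levels [7 6 8 7]
  -> period-2 cycle (repeats step 6); tank 2 never drops to <=4
Tank 2 never reaches <=4 within 15 steps

Answer: -1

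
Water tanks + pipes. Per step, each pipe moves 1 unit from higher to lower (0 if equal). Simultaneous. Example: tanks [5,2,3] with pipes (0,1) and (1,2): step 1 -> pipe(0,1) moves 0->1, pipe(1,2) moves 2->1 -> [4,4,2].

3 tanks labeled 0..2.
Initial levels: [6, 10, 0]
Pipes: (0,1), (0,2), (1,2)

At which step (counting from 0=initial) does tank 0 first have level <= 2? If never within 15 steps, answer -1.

Answer: -1

Derivation:
Step 1: flows [1->0,0->2,1->2] -> levels [6 8 2]
Step 2: flows [1->0,0->2,1->2] -> levels [6 6 4]
Step 3: flows [0=1,0->2,1->2] -> levels [5 5 6]
Step 4: flows [0=1,2->0,2->1] -> levels [6 6 4]
  -> period-2 cycle (repeats step 2); tank 0 never drops to <=2
Tank 0 never reaches <=2 within 15 steps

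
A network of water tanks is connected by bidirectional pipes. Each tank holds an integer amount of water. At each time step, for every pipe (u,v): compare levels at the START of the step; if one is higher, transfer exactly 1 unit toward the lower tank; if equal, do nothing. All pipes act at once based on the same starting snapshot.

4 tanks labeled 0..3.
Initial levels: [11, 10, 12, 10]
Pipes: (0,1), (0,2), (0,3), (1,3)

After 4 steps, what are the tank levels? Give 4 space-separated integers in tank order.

Answer: 13 10 10 10

Derivation:
Step 1: flows [0->1,2->0,0->3,1=3] -> levels [10 11 11 11]
Step 2: flows [1->0,2->0,3->0,1=3] -> levels [13 10 10 10]
Step 3: flows [0->1,0->2,0->3,1=3] -> levels [10 11 11 11]
  -> period-2 cycle: step 3 state = step 1 state
  -> state at step 4: (4-1) mod 2 = 1, same as step 2 -> [13 10 10 10]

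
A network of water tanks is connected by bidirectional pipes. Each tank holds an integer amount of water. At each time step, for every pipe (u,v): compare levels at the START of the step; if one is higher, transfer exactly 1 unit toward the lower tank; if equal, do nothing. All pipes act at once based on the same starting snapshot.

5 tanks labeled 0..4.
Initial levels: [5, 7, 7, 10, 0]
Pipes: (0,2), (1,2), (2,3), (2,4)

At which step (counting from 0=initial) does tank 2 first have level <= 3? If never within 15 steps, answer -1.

Step 1: flows [2->0,1=2,3->2,2->4] -> levels [6 7 6 9 1]
Step 2: flows [0=2,1->2,3->2,2->4] -> levels [6 6 7 8 2]
Step 3: flows [2->0,2->1,3->2,2->4] -> levels [7 7 5 7 3]
Step 4: flows [0->2,1->2,3->2,2->4] -> levels [6 6 7 6 4]
Step 5: flows [2->0,2->1,2->3,2->4] -> levels [7 7 3 7 5]
Tank 2 first reaches <=3 at step 5

Answer: 5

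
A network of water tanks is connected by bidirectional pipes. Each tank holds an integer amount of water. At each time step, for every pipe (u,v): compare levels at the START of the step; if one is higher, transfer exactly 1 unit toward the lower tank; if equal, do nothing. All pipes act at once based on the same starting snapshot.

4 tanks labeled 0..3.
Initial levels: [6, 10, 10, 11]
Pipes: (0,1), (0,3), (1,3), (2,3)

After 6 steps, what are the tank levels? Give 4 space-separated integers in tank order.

Answer: 9 8 9 11

Derivation:
Step 1: flows [1->0,3->0,3->1,3->2] -> levels [8 10 11 8]
Step 2: flows [1->0,0=3,1->3,2->3] -> levels [9 8 10 10]
Step 3: flows [0->1,3->0,3->1,2=3] -> levels [9 10 10 8]
Step 4: flows [1->0,0->3,1->3,2->3] -> levels [9 8 9 11]
Step 5: flows [0->1,3->0,3->1,3->2] -> levels [9 10 10 8]
  -> period-2 cycle: step 5 state = step 3 state
  -> state at step 6: (6-3) mod 2 = 1, same as step 4 -> [9 8 9 11]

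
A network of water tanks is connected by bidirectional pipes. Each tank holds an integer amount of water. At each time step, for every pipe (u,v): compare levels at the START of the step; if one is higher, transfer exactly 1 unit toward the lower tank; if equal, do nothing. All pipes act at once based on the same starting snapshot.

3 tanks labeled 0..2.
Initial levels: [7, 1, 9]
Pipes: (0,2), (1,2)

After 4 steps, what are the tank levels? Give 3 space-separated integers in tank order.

Answer: 6 5 6

Derivation:
Step 1: flows [2->0,2->1] -> levels [8 2 7]
Step 2: flows [0->2,2->1] -> levels [7 3 7]
Step 3: flows [0=2,2->1] -> levels [7 4 6]
Step 4: flows [0->2,2->1] -> levels [6 5 6]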